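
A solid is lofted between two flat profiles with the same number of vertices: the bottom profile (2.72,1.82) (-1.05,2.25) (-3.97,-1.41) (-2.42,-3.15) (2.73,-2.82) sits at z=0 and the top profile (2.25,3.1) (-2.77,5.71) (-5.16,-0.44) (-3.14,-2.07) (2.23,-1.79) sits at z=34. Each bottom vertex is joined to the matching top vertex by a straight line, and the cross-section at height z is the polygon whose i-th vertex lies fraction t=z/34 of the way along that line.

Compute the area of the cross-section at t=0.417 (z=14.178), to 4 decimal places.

Area at t=0.417: 33.1754

Cross-section at t=0.417: each vertex is (1-t)·p0[i] + t·p1[i].
  v1: (1-0.417)·(2.72,1.82) + 0.417·(2.25,3.1) = (2.5240,2.3538)
  v2: (1-0.417)·(-1.05,2.25) + 0.417·(-2.77,5.71) = (-1.7672,3.6928)
  v3: (1-0.417)·(-3.97,-1.41) + 0.417·(-5.16,-0.44) = (-4.4662,-1.0055)
  v4: (1-0.417)·(-2.42,-3.15) + 0.417·(-3.14,-2.07) = (-2.7202,-2.6996)
  v5: (1-0.417)·(2.73,-2.82) + 0.417·(2.23,-1.79) = (2.5215,-2.3905)
Shoelace sum Σ(x_i·y_{i+1} − x_{i+1}·y_i):
  i=1: 2.5240·3.6928 − -1.7672·2.3538 = +13.4804 (running +13.4804)
  i=2: -1.7672·-1.0055 − -4.4662·3.6928 = +18.2700 (running +31.7503)
  i=3: -4.4662·-2.6996 − -2.7202·-1.0055 = +9.3220 (running +41.0723)
  i=4: -2.7202·-2.3905 − 2.5215·-2.6996 = +13.3098 (running +54.3822)
  i=5: 2.5215·2.3538 − 2.5240·-2.3905 = +11.9686 (running +66.3508)
Area = |Σ|/2 = |66.3508|/2 = 33.1754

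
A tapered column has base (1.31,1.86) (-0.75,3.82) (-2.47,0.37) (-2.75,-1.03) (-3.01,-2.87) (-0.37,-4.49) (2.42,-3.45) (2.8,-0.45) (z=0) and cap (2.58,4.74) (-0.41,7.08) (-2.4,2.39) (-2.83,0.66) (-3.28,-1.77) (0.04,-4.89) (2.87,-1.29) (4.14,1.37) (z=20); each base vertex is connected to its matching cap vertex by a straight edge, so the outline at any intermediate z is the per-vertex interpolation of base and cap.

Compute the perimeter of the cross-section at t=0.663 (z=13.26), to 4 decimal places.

Perimeter at t=0.663: 26.3715

Cross-section at t=0.663: each vertex is (1-t)·p0[i] + t·p1[i].
  v1: (1-0.663)·(1.31,1.86) + 0.663·(2.58,4.74) = (2.1520,3.7694)
  v2: (1-0.663)·(-0.75,3.82) + 0.663·(-0.41,7.08) = (-0.5246,5.9814)
  v3: (1-0.663)·(-2.47,0.37) + 0.663·(-2.4,2.39) = (-2.4236,1.7093)
  v4: (1-0.663)·(-2.75,-1.03) + 0.663·(-2.83,0.66) = (-2.8030,0.0905)
  v5: (1-0.663)·(-3.01,-2.87) + 0.663·(-3.28,-1.77) = (-3.1890,-2.1407)
  v6: (1-0.663)·(-0.37,-4.49) + 0.663·(0.04,-4.89) = (-0.0982,-4.7552)
  v7: (1-0.663)·(2.42,-3.45) + 0.663·(2.87,-1.29) = (2.7184,-2.0179)
  v8: (1-0.663)·(2.8,-0.45) + 0.663·(4.14,1.37) = (3.6884,0.7567)
Perimeter = Σ |v_{i+1} − v_i|:
  edge 1→2: √(-2.6766² + 2.2119²) = 3.4723 (running 3.4723)
  edge 2→3: √(-1.8990² + -4.2721²) = 4.6752 (running 8.1475)
  edge 3→4: √(-0.3795² + -1.6188²) = 1.6627 (running 9.8101)
  edge 4→5: √(-0.3860² + -2.2312²) = 2.2643 (running 12.0744)
  edge 5→6: √(3.0908² + -2.6145²) = 4.0483 (running 16.1228)
  edge 6→7: √(2.8165² + 2.7373²) = 3.9275 (running 20.0503)
  edge 7→8: √(0.9701² + 2.7746²) = 2.9393 (running 22.9896)
  edge 8→1: √(-1.5364² + 3.0128²) = 3.3819 (running 26.3715)
Perimeter = 26.3715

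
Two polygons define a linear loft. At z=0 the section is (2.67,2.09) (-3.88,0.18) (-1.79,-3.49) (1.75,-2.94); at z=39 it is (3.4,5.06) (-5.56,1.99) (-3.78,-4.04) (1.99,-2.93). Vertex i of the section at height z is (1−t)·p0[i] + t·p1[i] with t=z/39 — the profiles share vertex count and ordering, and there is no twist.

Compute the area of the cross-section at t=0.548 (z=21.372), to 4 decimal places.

Cross-section at t=0.548: each vertex is (1-t)·p0[i] + t·p1[i].
  v1: (1-0.548)·(2.67,2.09) + 0.548·(3.4,5.06) = (3.0700,3.7176)
  v2: (1-0.548)·(-3.88,0.18) + 0.548·(-5.56,1.99) = (-4.8006,1.1719)
  v3: (1-0.548)·(-1.79,-3.49) + 0.548·(-3.78,-4.04) = (-2.8805,-3.7914)
  v4: (1-0.548)·(1.75,-2.94) + 0.548·(1.99,-2.93) = (1.8815,-2.9345)
Shoelace sum Σ(x_i·y_{i+1} − x_{i+1}·y_i):
  i=1: 3.0700·1.1719 − -4.8006·3.7176 = +21.4444 (running +21.4444)
  i=2: -4.8006·-3.7914 − -2.8805·1.1719 = +21.5768 (running +43.0212)
  i=3: -2.8805·-2.9345 − 1.8815·-3.7914 = +15.5865 (running +58.6077)
  i=4: 1.8815·3.7176 − 3.0700·-2.9345 = +16.0038 (running +74.6115)
Area = |Σ|/2 = |74.6115|/2 = 37.3057

Area at t=0.548: 37.3057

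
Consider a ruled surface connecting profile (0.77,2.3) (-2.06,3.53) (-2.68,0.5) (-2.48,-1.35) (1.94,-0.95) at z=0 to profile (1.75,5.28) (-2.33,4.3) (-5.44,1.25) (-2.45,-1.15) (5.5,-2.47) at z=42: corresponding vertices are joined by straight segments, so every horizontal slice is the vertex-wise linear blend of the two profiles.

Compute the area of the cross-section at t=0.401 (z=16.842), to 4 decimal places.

Area at t=0.401: 26.6678

Cross-section at t=0.401: each vertex is (1-t)·p0[i] + t·p1[i].
  v1: (1-0.401)·(0.77,2.3) + 0.401·(1.75,5.28) = (1.1630,3.4950)
  v2: (1-0.401)·(-2.06,3.53) + 0.401·(-2.33,4.3) = (-2.1683,3.8388)
  v3: (1-0.401)·(-2.68,0.5) + 0.401·(-5.44,1.25) = (-3.7868,0.8007)
  v4: (1-0.401)·(-2.48,-1.35) + 0.401·(-2.45,-1.15) = (-2.4680,-1.2698)
  v5: (1-0.401)·(1.94,-0.95) + 0.401·(5.5,-2.47) = (3.3676,-1.5595)
Shoelace sum Σ(x_i·y_{i+1} − x_{i+1}·y_i):
  i=1: 1.1630·3.8388 − -2.1683·3.4950 = +12.0425 (running +12.0425)
  i=2: -2.1683·0.8007 − -3.7868·3.8388 = +12.8003 (running +24.8427)
  i=3: -3.7868·-1.2698 − -2.4680·0.8007 = +6.7847 (running +31.6274)
  i=4: -2.4680·-1.5595 − 3.3676·-1.2698 = +8.1250 (running +39.7524)
  i=5: 3.3676·3.4950 − 1.1630·-1.5595 = +13.5832 (running +53.3356)
Area = |Σ|/2 = |53.3356|/2 = 26.6678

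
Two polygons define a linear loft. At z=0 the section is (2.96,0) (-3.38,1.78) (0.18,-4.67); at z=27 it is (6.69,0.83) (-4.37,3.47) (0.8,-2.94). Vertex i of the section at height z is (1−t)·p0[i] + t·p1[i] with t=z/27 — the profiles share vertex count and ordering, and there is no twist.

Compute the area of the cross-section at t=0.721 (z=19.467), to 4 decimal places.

Cross-section at t=0.721: each vertex is (1-t)·p0[i] + t·p1[i].
  v1: (1-0.721)·(2.96,0) + 0.721·(6.69,0.83) = (5.6493,0.5984)
  v2: (1-0.721)·(-3.38,1.78) + 0.721·(-4.37,3.47) = (-4.0938,2.9985)
  v3: (1-0.721)·(0.18,-4.67) + 0.721·(0.8,-2.94) = (0.6270,-3.4227)
Shoelace sum Σ(x_i·y_{i+1} − x_{i+1}·y_i):
  i=1: 5.6493·2.9985 − -4.0938·0.5984 = +19.3893 (running +19.3893)
  i=2: -4.0938·-3.4227 − 0.6270·2.9985 = +12.1316 (running +31.5209)
  i=3: 0.6270·0.5984 − 5.6493·-3.4227 = +19.7110 (running +51.2319)
Area = |Σ|/2 = |51.2319|/2 = 25.6160

Area at t=0.721: 25.6160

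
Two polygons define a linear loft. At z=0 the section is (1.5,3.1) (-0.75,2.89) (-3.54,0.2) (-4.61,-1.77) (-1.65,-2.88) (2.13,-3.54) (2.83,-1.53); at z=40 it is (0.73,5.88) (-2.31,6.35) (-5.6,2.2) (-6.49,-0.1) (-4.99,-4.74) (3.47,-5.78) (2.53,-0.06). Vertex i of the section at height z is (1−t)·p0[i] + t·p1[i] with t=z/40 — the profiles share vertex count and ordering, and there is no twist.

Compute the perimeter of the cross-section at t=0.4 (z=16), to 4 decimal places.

Cross-section at t=0.4: each vertex is (1-t)·p0[i] + t·p1[i].
  v1: (1-0.4)·(1.5,3.1) + 0.4·(0.73,5.88) = (1.1920,4.2120)
  v2: (1-0.4)·(-0.75,2.89) + 0.4·(-2.31,6.35) = (-1.3740,4.2740)
  v3: (1-0.4)·(-3.54,0.2) + 0.4·(-5.6,2.2) = (-4.3640,1.0000)
  v4: (1-0.4)·(-4.61,-1.77) + 0.4·(-6.49,-0.1) = (-5.3620,-1.1020)
  v5: (1-0.4)·(-1.65,-2.88) + 0.4·(-4.99,-4.74) = (-2.9860,-3.6240)
  v6: (1-0.4)·(2.13,-3.54) + 0.4·(3.47,-5.78) = (2.6660,-4.4360)
  v7: (1-0.4)·(2.83,-1.53) + 0.4·(2.53,-0.06) = (2.7100,-0.9420)
Perimeter = Σ |v_{i+1} − v_i|:
  edge 1→2: √(-2.5660² + 0.0620²) = 2.5667 (running 2.5667)
  edge 2→3: √(-2.9900² + -3.2740²) = 4.4339 (running 7.0006)
  edge 3→4: √(-0.9980² + -2.1020²) = 2.3269 (running 9.3275)
  edge 4→5: √(2.3760² + -2.5220²) = 3.4649 (running 12.7925)
  edge 5→6: √(5.6520² + -0.8120²) = 5.7100 (running 18.5025)
  edge 6→7: √(0.0440² + 3.4940²) = 3.4943 (running 21.9968)
  edge 7→1: √(-1.5180² + 5.1540²) = 5.3729 (running 27.3697)
Perimeter = 27.3697

Perimeter at t=0.4: 27.3697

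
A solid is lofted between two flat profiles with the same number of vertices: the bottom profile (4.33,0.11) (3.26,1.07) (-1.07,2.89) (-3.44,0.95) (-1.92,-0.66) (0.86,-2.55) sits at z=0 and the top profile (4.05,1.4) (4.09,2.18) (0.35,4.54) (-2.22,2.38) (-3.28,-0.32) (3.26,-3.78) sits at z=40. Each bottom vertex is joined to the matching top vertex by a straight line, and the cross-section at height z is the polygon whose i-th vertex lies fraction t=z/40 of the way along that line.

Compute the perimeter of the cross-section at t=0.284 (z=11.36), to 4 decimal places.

Cross-section at t=0.284: each vertex is (1-t)·p0[i] + t·p1[i].
  v1: (1-0.284)·(4.33,0.11) + 0.284·(4.05,1.4) = (4.2505,0.4764)
  v2: (1-0.284)·(3.26,1.07) + 0.284·(4.09,2.18) = (3.4957,1.3852)
  v3: (1-0.284)·(-1.07,2.89) + 0.284·(0.35,4.54) = (-0.6667,3.3586)
  v4: (1-0.284)·(-3.44,0.95) + 0.284·(-2.22,2.38) = (-3.0935,1.3561)
  v5: (1-0.284)·(-1.92,-0.66) + 0.284·(-3.28,-0.32) = (-2.3062,-0.5634)
  v6: (1-0.284)·(0.86,-2.55) + 0.284·(3.26,-3.78) = (1.5416,-2.8993)
Perimeter = Σ |v_{i+1} − v_i|:
  edge 1→2: √(-0.7548² + 0.9089²) = 1.1814 (running 1.1814)
  edge 2→3: √(-4.1624² + 1.9734²) = 4.6065 (running 5.7879)
  edge 3→4: √(-2.4268² + -2.0025²) = 3.1463 (running 8.9342)
  edge 4→5: √(0.7873² + -1.9196²) = 2.0747 (running 11.0090)
  edge 5→6: √(3.8478² + -2.3359²) = 4.5014 (running 15.5103)
  edge 6→1: √(2.7089² + 3.3757²) = 4.3282 (running 19.8385)
Perimeter = 19.8385

Perimeter at t=0.284: 19.8385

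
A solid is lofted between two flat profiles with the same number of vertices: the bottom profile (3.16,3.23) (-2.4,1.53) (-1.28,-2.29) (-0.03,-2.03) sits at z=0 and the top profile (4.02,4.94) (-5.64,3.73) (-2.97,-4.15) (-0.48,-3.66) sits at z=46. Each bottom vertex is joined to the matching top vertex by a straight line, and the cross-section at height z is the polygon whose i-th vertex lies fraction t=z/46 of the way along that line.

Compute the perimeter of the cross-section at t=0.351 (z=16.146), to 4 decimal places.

Perimeter at t=0.351: 21.7817

Cross-section at t=0.351: each vertex is (1-t)·p0[i] + t·p1[i].
  v1: (1-0.351)·(3.16,3.23) + 0.351·(4.02,4.94) = (3.4619,3.8302)
  v2: (1-0.351)·(-2.4,1.53) + 0.351·(-5.64,3.73) = (-3.5372,2.3022)
  v3: (1-0.351)·(-1.28,-2.29) + 0.351·(-2.97,-4.15) = (-1.8732,-2.9429)
  v4: (1-0.351)·(-0.03,-2.03) + 0.351·(-0.48,-3.66) = (-0.1880,-2.6021)
Perimeter = Σ |v_{i+1} − v_i|:
  edge 1→2: √(-6.9991² + -1.5280²) = 7.1640 (running 7.1640)
  edge 2→3: √(1.6640² + -5.2451²) = 5.5027 (running 12.6667)
  edge 3→4: √(1.6852² + 0.3407²) = 1.7193 (running 14.3860)
  edge 4→1: √(3.6498² + 6.4323²) = 7.3957 (running 21.7817)
Perimeter = 21.7817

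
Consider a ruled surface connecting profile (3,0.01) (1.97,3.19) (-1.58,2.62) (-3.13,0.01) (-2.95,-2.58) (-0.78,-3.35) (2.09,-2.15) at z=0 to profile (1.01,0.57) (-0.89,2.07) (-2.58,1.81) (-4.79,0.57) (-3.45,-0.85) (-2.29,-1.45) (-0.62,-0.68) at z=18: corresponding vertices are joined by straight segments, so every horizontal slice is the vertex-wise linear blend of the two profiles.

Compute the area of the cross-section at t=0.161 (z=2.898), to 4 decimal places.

Area at t=0.161: 26.2359

Cross-section at t=0.161: each vertex is (1-t)·p0[i] + t·p1[i].
  v1: (1-0.161)·(3,0.01) + 0.161·(1.01,0.57) = (2.6796,0.1002)
  v2: (1-0.161)·(1.97,3.19) + 0.161·(-0.89,2.07) = (1.5095,3.0097)
  v3: (1-0.161)·(-1.58,2.62) + 0.161·(-2.58,1.81) = (-1.7410,2.4896)
  v4: (1-0.161)·(-3.13,0.01) + 0.161·(-4.79,0.57) = (-3.3973,0.1002)
  v5: (1-0.161)·(-2.95,-2.58) + 0.161·(-3.45,-0.85) = (-3.0305,-2.3015)
  v6: (1-0.161)·(-0.78,-3.35) + 0.161·(-2.29,-1.45) = (-1.0231,-3.0441)
  v7: (1-0.161)·(2.09,-2.15) + 0.161·(-0.62,-0.68) = (1.6537,-1.9133)
Shoelace sum Σ(x_i·y_{i+1} − x_{i+1}·y_i):
  i=1: 2.6796·3.0097 − 1.5095·0.1002 = +7.9136 (running +7.9136)
  i=2: 1.5095·2.4896 − -1.7410·3.0097 = +8.9980 (running +16.9116)
  i=3: -1.7410·0.1002 − -3.3973·2.4896 = +8.2834 (running +25.1950)
  i=4: -3.3973·-2.3015 − -3.0305·0.1002 = +8.1222 (running +33.3172)
  i=5: -3.0305·-3.0441 − -1.0231·-2.3015 = +6.8705 (running +40.1877)
  i=6: -1.0231·-1.9133 − 1.6537·-3.0441 = +6.9915 (running +47.1792)
  i=7: 1.6537·0.1002 − 2.6796·-1.9133 = +5.2926 (running +52.4718)
Area = |Σ|/2 = |52.4718|/2 = 26.2359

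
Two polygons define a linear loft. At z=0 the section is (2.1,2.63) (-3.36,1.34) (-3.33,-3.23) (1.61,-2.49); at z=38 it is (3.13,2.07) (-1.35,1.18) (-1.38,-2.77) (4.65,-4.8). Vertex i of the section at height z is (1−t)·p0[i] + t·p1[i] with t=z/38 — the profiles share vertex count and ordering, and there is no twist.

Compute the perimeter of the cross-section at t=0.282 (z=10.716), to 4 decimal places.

Cross-section at t=0.282: each vertex is (1-t)·p0[i] + t·p1[i].
  v1: (1-0.282)·(2.1,2.63) + 0.282·(3.13,2.07) = (2.3905,2.4721)
  v2: (1-0.282)·(-3.36,1.34) + 0.282·(-1.35,1.18) = (-2.7932,1.2949)
  v3: (1-0.282)·(-3.33,-3.23) + 0.282·(-1.38,-2.77) = (-2.7801,-3.1003)
  v4: (1-0.282)·(1.61,-2.49) + 0.282·(4.65,-4.8) = (2.4673,-3.1414)
Perimeter = Σ |v_{i+1} − v_i|:
  edge 1→2: √(-5.1836² + -1.1772²) = 5.3156 (running 5.3156)
  edge 2→3: √(0.0131² + -4.3952²) = 4.3952 (running 9.7108)
  edge 3→4: √(5.2474² + -0.0411²) = 5.2475 (running 14.9584)
  edge 4→1: √(-0.0768² + 5.6135²) = 5.6140 (running 20.5724)
Perimeter = 20.5724

Perimeter at t=0.282: 20.5724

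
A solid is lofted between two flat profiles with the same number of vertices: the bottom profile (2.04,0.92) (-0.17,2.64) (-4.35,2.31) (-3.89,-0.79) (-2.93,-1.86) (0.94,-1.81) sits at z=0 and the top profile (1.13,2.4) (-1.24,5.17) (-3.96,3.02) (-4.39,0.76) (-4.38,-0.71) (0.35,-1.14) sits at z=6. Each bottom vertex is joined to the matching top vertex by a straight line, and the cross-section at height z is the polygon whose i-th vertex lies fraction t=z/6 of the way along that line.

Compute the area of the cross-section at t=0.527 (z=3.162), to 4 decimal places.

Cross-section at t=0.527: each vertex is (1-t)·p0[i] + t·p1[i].
  v1: (1-0.527)·(2.04,0.92) + 0.527·(1.13,2.4) = (1.5604,1.7000)
  v2: (1-0.527)·(-0.17,2.64) + 0.527·(-1.24,5.17) = (-0.7339,3.9733)
  v3: (1-0.527)·(-4.35,2.31) + 0.527·(-3.96,3.02) = (-4.1445,2.6842)
  v4: (1-0.527)·(-3.89,-0.79) + 0.527·(-4.39,0.76) = (-4.1535,0.0269)
  v5: (1-0.527)·(-2.93,-1.86) + 0.527·(-4.38,-0.71) = (-3.6942,-1.2540)
  v6: (1-0.527)·(0.94,-1.81) + 0.527·(0.35,-1.14) = (0.6291,-1.4569)
Shoelace sum Σ(x_i·y_{i+1} − x_{i+1}·y_i):
  i=1: 1.5604·3.9733 − -0.7339·1.7000 = +7.4477 (running +7.4477)
  i=2: -0.7339·2.6842 − -4.1445·3.9733 = +14.4974 (running +21.9450)
  i=3: -4.1445·0.0269 − -4.1535·2.6842 = +11.0374 (running +32.9825)
  i=4: -4.1535·-1.2540 − -3.6942·0.0269 = +5.3075 (running +38.2899)
  i=5: -3.6942·-1.4569 − 0.6291·-1.2540 = +6.1709 (running +44.4608)
  i=6: 0.6291·1.7000 − 1.5604·-1.4569 = +3.3428 (running +47.8036)
Area = |Σ|/2 = |47.8036|/2 = 23.9018

Area at t=0.527: 23.9018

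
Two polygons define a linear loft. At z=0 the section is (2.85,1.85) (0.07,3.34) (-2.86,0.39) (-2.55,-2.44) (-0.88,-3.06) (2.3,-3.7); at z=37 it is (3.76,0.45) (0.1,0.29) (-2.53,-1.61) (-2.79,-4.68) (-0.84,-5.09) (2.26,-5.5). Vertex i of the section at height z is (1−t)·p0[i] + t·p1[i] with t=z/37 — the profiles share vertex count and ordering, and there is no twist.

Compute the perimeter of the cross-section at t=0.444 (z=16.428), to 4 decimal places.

Perimeter at t=0.444: 20.8072

Cross-section at t=0.444: each vertex is (1-t)·p0[i] + t·p1[i].
  v1: (1-0.444)·(2.85,1.85) + 0.444·(3.76,0.45) = (3.2540,1.2284)
  v2: (1-0.444)·(0.07,3.34) + 0.444·(0.1,0.29) = (0.0833,1.9858)
  v3: (1-0.444)·(-2.86,0.39) + 0.444·(-2.53,-1.61) = (-2.7135,-0.4980)
  v4: (1-0.444)·(-2.55,-2.44) + 0.444·(-2.79,-4.68) = (-2.6566,-3.4346)
  v5: (1-0.444)·(-0.88,-3.06) + 0.444·(-0.84,-5.09) = (-0.8622,-3.9613)
  v6: (1-0.444)·(2.3,-3.7) + 0.444·(2.26,-5.5) = (2.2822,-4.4992)
Perimeter = Σ |v_{i+1} − v_i|:
  edge 1→2: √(-3.1707² + 0.7574²) = 3.2599 (running 3.2599)
  edge 2→3: √(-2.7968² + -2.4838²) = 3.7405 (running 7.0004)
  edge 3→4: √(0.0569² + -2.9366²) = 2.9371 (running 9.9375)
  edge 4→5: √(1.7943² + -0.5268²) = 1.8700 (running 11.8076)
  edge 5→6: √(3.1445² + -0.5379²) = 3.1902 (running 14.9977)
  edge 6→1: √(0.9718² + 5.7276²) = 5.8095 (running 20.8072)
Perimeter = 20.8072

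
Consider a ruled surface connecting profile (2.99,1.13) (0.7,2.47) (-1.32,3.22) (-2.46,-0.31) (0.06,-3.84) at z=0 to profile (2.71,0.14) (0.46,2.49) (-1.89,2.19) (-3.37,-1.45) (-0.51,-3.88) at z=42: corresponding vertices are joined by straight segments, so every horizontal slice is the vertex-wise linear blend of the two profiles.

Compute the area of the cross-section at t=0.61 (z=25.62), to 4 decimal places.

Cross-section at t=0.61: each vertex is (1-t)·p0[i] + t·p1[i].
  v1: (1-0.61)·(2.99,1.13) + 0.61·(2.71,0.14) = (2.8192,0.5261)
  v2: (1-0.61)·(0.7,2.47) + 0.61·(0.46,2.49) = (0.5536,2.4822)
  v3: (1-0.61)·(-1.32,3.22) + 0.61·(-1.89,2.19) = (-1.6677,2.5917)
  v4: (1-0.61)·(-2.46,-0.31) + 0.61·(-3.37,-1.45) = (-3.0151,-1.0054)
  v5: (1-0.61)·(0.06,-3.84) + 0.61·(-0.51,-3.88) = (-0.2877,-3.8644)
Shoelace sum Σ(x_i·y_{i+1} − x_{i+1}·y_i):
  i=1: 2.8192·2.4822 − 0.5536·0.5261 = +6.7066 (running +6.7066)
  i=2: 0.5536·2.5917 − -1.6677·2.4822 = +5.5743 (running +12.2809)
  i=3: -1.6677·-1.0054 − -3.0151·2.5917 = +9.4909 (running +21.7718)
  i=4: -3.0151·-3.8644 − -0.2877·-1.0054 = +11.3623 (running +33.1341)
  i=5: -0.2877·0.5261 − 2.8192·-3.8644 = +10.7432 (running +43.8773)
Area = |Σ|/2 = |43.8773|/2 = 21.9386

Area at t=0.61: 21.9386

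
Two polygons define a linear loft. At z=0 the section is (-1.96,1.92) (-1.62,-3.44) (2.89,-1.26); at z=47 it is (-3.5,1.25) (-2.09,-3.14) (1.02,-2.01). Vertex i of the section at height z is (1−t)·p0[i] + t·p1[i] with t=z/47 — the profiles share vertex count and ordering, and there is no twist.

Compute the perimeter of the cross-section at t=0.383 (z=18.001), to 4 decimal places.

Perimeter at t=0.383: 15.1094

Cross-section at t=0.383: each vertex is (1-t)·p0[i] + t·p1[i].
  v1: (1-0.383)·(-1.96,1.92) + 0.383·(-3.5,1.25) = (-2.5498,1.6634)
  v2: (1-0.383)·(-1.62,-3.44) + 0.383·(-2.09,-3.14) = (-1.8000,-3.3251)
  v3: (1-0.383)·(2.89,-1.26) + 0.383·(1.02,-2.01) = (2.1738,-1.5473)
Perimeter = Σ |v_{i+1} − v_i|:
  edge 1→2: √(0.7498² + -4.9885²) = 5.0445 (running 5.0445)
  edge 2→3: √(3.9738² + 1.7778²) = 4.3534 (running 9.3979)
  edge 3→1: √(-4.7236² + 3.2106²) = 5.7115 (running 15.1094)
Perimeter = 15.1094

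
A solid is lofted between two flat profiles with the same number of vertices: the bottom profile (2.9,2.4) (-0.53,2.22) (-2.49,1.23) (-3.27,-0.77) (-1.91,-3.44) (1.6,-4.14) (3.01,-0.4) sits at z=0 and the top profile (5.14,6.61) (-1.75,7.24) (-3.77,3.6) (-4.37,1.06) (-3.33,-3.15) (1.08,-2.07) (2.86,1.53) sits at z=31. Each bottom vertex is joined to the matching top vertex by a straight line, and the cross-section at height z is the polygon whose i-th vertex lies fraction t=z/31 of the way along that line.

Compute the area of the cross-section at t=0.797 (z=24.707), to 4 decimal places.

Area at t=0.797: 56.0450

Cross-section at t=0.797: each vertex is (1-t)·p0[i] + t·p1[i].
  v1: (1-0.797)·(2.9,2.4) + 0.797·(5.14,6.61) = (4.6853,5.7554)
  v2: (1-0.797)·(-0.53,2.22) + 0.797·(-1.75,7.24) = (-1.5023,6.2209)
  v3: (1-0.797)·(-2.49,1.23) + 0.797·(-3.77,3.6) = (-3.5102,3.1189)
  v4: (1-0.797)·(-3.27,-0.77) + 0.797·(-4.37,1.06) = (-4.1467,0.6885)
  v5: (1-0.797)·(-1.91,-3.44) + 0.797·(-3.33,-3.15) = (-3.0417,-3.2089)
  v6: (1-0.797)·(1.6,-4.14) + 0.797·(1.08,-2.07) = (1.1856,-2.4902)
  v7: (1-0.797)·(3.01,-0.4) + 0.797·(2.86,1.53) = (2.8904,1.1382)
Shoelace sum Σ(x_i·y_{i+1} − x_{i+1}·y_i):
  i=1: 4.6853·6.2209 − -1.5023·5.7554 = +37.7934 (running +37.7934)
  i=2: -1.5023·3.1189 − -3.5102·6.2209 = +17.1509 (running +54.9442)
  i=3: -3.5102·0.6885 − -4.1467·3.1189 = +10.5163 (running +65.4606)
  i=4: -4.1467·-3.2089 − -3.0417·0.6885 = +15.4005 (running +80.8610)
  i=5: -3.0417·-2.4902 − 1.1856·-3.2089 = +11.3789 (running +92.2399)
  i=6: 1.1856·1.1382 − 2.8904·-2.4902 = +8.5472 (running +100.7872)
  i=7: 2.8904·5.7554 − 4.6853·1.1382 = +11.3028 (running +112.0899)
Area = |Σ|/2 = |112.0899|/2 = 56.0450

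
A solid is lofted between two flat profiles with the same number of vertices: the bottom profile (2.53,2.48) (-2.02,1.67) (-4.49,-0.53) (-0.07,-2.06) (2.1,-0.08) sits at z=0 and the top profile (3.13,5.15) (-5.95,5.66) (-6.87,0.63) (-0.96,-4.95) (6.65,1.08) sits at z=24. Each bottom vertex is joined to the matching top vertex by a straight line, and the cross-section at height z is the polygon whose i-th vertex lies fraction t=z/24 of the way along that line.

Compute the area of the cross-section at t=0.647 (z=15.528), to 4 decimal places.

Cross-section at t=0.647: each vertex is (1-t)·p0[i] + t·p1[i].
  v1: (1-0.647)·(2.53,2.48) + 0.647·(3.13,5.15) = (2.9182,4.2075)
  v2: (1-0.647)·(-2.02,1.67) + 0.647·(-5.95,5.66) = (-4.5627,4.2515)
  v3: (1-0.647)·(-4.49,-0.53) + 0.647·(-6.87,0.63) = (-6.0299,0.2205)
  v4: (1-0.647)·(-0.07,-2.06) + 0.647·(-0.96,-4.95) = (-0.6458,-3.9298)
  v5: (1-0.647)·(2.1,-0.08) + 0.647·(6.65,1.08) = (5.0438,0.6705)
Shoelace sum Σ(x_i·y_{i+1} − x_{i+1}·y_i):
  i=1: 2.9182·4.2515 − -4.5627·4.2075 = +31.6044 (running +31.6044)
  i=2: -4.5627·0.2205 − -6.0299·4.2515 = +24.6300 (running +56.2343)
  i=3: -6.0299·-3.9298 − -0.6458·0.2205 = +23.8387 (running +80.0731)
  i=4: -0.6458·0.6705 − 5.0438·-3.9298 = +19.3884 (running +99.4615)
  i=5: 5.0438·4.2075 − 2.9182·0.6705 = +19.2652 (running +118.7267)
Area = |Σ|/2 = |118.7267|/2 = 59.3634

Area at t=0.647: 59.3634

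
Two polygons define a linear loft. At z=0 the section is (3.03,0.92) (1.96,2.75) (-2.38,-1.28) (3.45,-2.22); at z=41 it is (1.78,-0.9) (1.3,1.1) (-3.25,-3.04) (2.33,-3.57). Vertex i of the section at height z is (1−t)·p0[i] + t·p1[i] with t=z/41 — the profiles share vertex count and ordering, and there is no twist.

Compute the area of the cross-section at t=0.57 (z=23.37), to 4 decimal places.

Area at t=0.57: 13.7911

Cross-section at t=0.57: each vertex is (1-t)·p0[i] + t·p1[i].
  v1: (1-0.57)·(3.03,0.92) + 0.57·(1.78,-0.9) = (2.3175,-0.1174)
  v2: (1-0.57)·(1.96,2.75) + 0.57·(1.3,1.1) = (1.5838,1.8095)
  v3: (1-0.57)·(-2.38,-1.28) + 0.57·(-3.25,-3.04) = (-2.8759,-2.2832)
  v4: (1-0.57)·(3.45,-2.22) + 0.57·(2.33,-3.57) = (2.8116,-2.9895)
Shoelace sum Σ(x_i·y_{i+1} − x_{i+1}·y_i):
  i=1: 2.3175·1.8095 − 1.5838·-0.1174 = +4.3795 (running +4.3795)
  i=2: 1.5838·-2.2832 − -2.8759·1.8095 = +1.5878 (running +5.9673)
  i=3: -2.8759·-2.9895 − 2.8116·-2.2832 = +15.0169 (running +20.9842)
  i=4: 2.8116·-0.1174 − 2.3175·-2.9895 = +6.5981 (running +27.5823)
Area = |Σ|/2 = |27.5823|/2 = 13.7911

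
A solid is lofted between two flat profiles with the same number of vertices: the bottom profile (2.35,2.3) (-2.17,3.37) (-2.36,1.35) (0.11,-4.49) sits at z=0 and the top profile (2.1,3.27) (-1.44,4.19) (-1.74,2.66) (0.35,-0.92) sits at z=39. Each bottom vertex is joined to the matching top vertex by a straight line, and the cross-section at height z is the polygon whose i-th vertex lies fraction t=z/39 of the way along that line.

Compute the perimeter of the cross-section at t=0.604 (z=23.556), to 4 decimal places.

Cross-section at t=0.604: each vertex is (1-t)·p0[i] + t·p1[i].
  v1: (1-0.604)·(2.35,2.3) + 0.604·(2.1,3.27) = (2.1990,2.8859)
  v2: (1-0.604)·(-2.17,3.37) + 0.604·(-1.44,4.19) = (-1.7291,3.8653)
  v3: (1-0.604)·(-2.36,1.35) + 0.604·(-1.74,2.66) = (-1.9855,2.1412)
  v4: (1-0.604)·(0.11,-4.49) + 0.604·(0.35,-0.92) = (0.2550,-2.3337)
Perimeter = Σ |v_{i+1} − v_i|:
  edge 1→2: √(-3.9281² + 0.9794²) = 4.0483 (running 4.0483)
  edge 2→3: √(-0.2564² + -1.7240²) = 1.7430 (running 5.7913)
  edge 3→4: √(2.2405² + -4.4750²) = 5.0045 (running 10.7958)
  edge 4→1: √(1.9440² + 5.2196²) = 5.5699 (running 16.3657)
Perimeter = 16.3657

Perimeter at t=0.604: 16.3657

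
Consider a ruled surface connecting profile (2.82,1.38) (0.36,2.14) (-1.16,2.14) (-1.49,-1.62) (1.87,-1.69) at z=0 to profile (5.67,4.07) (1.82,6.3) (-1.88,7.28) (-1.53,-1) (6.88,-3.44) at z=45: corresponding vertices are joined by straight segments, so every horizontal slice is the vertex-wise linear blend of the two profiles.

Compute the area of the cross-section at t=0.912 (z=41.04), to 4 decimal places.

Cross-section at t=0.912: each vertex is (1-t)·p0[i] + t·p1[i].
  v1: (1-0.912)·(2.82,1.38) + 0.912·(5.67,4.07) = (5.4192,3.8333)
  v2: (1-0.912)·(0.36,2.14) + 0.912·(1.82,6.3) = (1.6915,5.9339)
  v3: (1-0.912)·(-1.16,2.14) + 0.912·(-1.88,7.28) = (-1.8166,6.8277)
  v4: (1-0.912)·(-1.49,-1.62) + 0.912·(-1.53,-1) = (-1.5265,-1.0546)
  v5: (1-0.912)·(1.87,-1.69) + 0.912·(6.88,-3.44) = (6.4391,-3.2860)
Shoelace sum Σ(x_i·y_{i+1} − x_{i+1}·y_i):
  i=1: 5.4192·5.9339 − 1.6915·3.8333 = +25.6730 (running +25.6730)
  i=2: 1.6915·6.8277 − -1.8166·5.9339 = +22.3290 (running +48.0020)
  i=3: -1.8166·-1.0546 − -1.5265·6.8277 = +12.3381 (running +60.3401)
  i=4: -1.5265·-3.2860 − 6.4391·-1.0546 = +11.8065 (running +72.1465)
  i=5: 6.4391·3.8333 − 5.4192·-3.2860 = +42.4904 (running +114.6369)
Area = |Σ|/2 = |114.6369|/2 = 57.3185

Area at t=0.912: 57.3185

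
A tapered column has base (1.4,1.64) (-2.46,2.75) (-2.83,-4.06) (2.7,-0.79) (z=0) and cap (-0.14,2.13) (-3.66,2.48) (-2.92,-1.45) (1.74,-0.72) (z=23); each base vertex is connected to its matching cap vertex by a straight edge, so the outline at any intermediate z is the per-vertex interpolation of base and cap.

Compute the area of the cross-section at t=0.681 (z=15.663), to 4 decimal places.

Area at t=0.681: 16.6929

Cross-section at t=0.681: each vertex is (1-t)·p0[i] + t·p1[i].
  v1: (1-0.681)·(1.4,1.64) + 0.681·(-0.14,2.13) = (0.3513,1.9737)
  v2: (1-0.681)·(-2.46,2.75) + 0.681·(-3.66,2.48) = (-3.2772,2.5661)
  v3: (1-0.681)·(-2.83,-4.06) + 0.681·(-2.92,-1.45) = (-2.8913,-2.2826)
  v4: (1-0.681)·(2.7,-0.79) + 0.681·(1.74,-0.72) = (2.0462,-0.7423)
Shoelace sum Σ(x_i·y_{i+1} − x_{i+1}·y_i):
  i=1: 0.3513·2.5661 − -3.2772·1.9737 = +7.3696 (running +7.3696)
  i=2: -3.2772·-2.2826 − -2.8913·2.5661 = +14.8999 (running +22.2695)
  i=3: -2.8913·-0.7423 − 2.0462·-2.2826 = +6.8170 (running +29.0865)
  i=4: 2.0462·1.9737 − 0.3513·-0.7423 = +4.2994 (running +33.3859)
Area = |Σ|/2 = |33.3859|/2 = 16.6929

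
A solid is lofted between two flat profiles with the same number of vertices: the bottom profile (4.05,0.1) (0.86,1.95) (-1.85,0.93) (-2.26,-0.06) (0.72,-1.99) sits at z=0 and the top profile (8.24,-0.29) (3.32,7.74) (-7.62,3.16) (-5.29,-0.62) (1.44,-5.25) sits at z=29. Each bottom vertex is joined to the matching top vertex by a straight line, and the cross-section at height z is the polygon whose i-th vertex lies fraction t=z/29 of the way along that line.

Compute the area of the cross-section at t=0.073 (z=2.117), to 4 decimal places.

Area at t=0.073: 17.5461

Cross-section at t=0.073: each vertex is (1-t)·p0[i] + t·p1[i].
  v1: (1-0.073)·(4.05,0.1) + 0.073·(8.24,-0.29) = (4.3559,0.0715)
  v2: (1-0.073)·(0.86,1.95) + 0.073·(3.32,7.74) = (1.0396,2.3727)
  v3: (1-0.073)·(-1.85,0.93) + 0.073·(-7.62,3.16) = (-2.2712,1.0928)
  v4: (1-0.073)·(-2.26,-0.06) + 0.073·(-5.29,-0.62) = (-2.4812,-0.1009)
  v5: (1-0.073)·(0.72,-1.99) + 0.073·(1.44,-5.25) = (0.7726,-2.2280)
Shoelace sum Σ(x_i·y_{i+1} − x_{i+1}·y_i):
  i=1: 4.3559·2.3727 − 1.0396·0.0715 = +10.2607 (running +10.2607)
  i=2: 1.0396·1.0928 − -2.2712·2.3727 = +6.5249 (running +16.7856)
  i=3: -2.2712·-0.1009 − -2.4812·1.0928 = +2.9405 (running +19.7261)
  i=4: -2.4812·-2.2280 − 0.7726·-0.1009 = +5.6060 (running +25.3321)
  i=5: 0.7726·0.0715 − 4.3559·-2.2280 = +9.7601 (running +35.0921)
Area = |Σ|/2 = |35.0921|/2 = 17.5461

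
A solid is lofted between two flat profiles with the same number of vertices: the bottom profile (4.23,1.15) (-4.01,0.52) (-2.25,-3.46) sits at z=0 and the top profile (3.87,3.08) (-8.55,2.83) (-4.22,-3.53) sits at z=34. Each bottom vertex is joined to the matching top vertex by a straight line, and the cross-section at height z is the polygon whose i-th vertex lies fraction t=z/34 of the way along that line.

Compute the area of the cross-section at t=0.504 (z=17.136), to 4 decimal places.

Area at t=0.504: 27.4654

Cross-section at t=0.504: each vertex is (1-t)·p0[i] + t·p1[i].
  v1: (1-0.504)·(4.23,1.15) + 0.504·(3.87,3.08) = (4.0486,2.1227)
  v2: (1-0.504)·(-4.01,0.52) + 0.504·(-8.55,2.83) = (-6.2982,1.6842)
  v3: (1-0.504)·(-2.25,-3.46) + 0.504·(-4.22,-3.53) = (-3.2429,-3.4953)
Shoelace sum Σ(x_i·y_{i+1} − x_{i+1}·y_i):
  i=1: 4.0486·1.6842 − -6.2982·2.1227 = +20.1880 (running +20.1880)
  i=2: -6.2982·-3.4953 − -3.2429·1.6842 = +27.4756 (running +47.6636)
  i=3: -3.2429·2.1227 − 4.0486·-3.4953 = +7.2671 (running +54.9307)
Area = |Σ|/2 = |54.9307|/2 = 27.4654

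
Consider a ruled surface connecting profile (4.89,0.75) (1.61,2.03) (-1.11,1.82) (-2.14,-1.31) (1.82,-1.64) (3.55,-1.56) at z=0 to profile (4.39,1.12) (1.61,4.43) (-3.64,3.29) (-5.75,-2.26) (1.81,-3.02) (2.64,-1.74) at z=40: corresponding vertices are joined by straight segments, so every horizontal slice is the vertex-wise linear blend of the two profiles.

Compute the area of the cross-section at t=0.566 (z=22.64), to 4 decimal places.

Cross-section at t=0.566: each vertex is (1-t)·p0[i] + t·p1[i].
  v1: (1-0.566)·(4.89,0.75) + 0.566·(4.39,1.12) = (4.6070,0.9594)
  v2: (1-0.566)·(1.61,2.03) + 0.566·(1.61,4.43) = (1.6100,3.3884)
  v3: (1-0.566)·(-1.11,1.82) + 0.566·(-3.64,3.29) = (-2.5420,2.6520)
  v4: (1-0.566)·(-2.14,-1.31) + 0.566·(-5.75,-2.26) = (-4.1833,-1.8477)
  v5: (1-0.566)·(1.82,-1.64) + 0.566·(1.81,-3.02) = (1.8143,-2.4211)
  v6: (1-0.566)·(3.55,-1.56) + 0.566·(2.64,-1.74) = (3.0349,-1.6619)
Shoelace sum Σ(x_i·y_{i+1} − x_{i+1}·y_i):
  i=1: 4.6070·3.3884 − 1.6100·0.9594 = +14.0657 (running +14.0657)
  i=2: 1.6100·2.6520 − -2.5420·3.3884 = +12.8830 (running +26.9487)
  i=3: -2.5420·-1.8477 − -4.1833·2.6520 = +15.7909 (running +42.7396)
  i=4: -4.1833·-2.4211 − 1.8143·-1.8477 = +13.4804 (running +56.2200)
  i=5: 1.8143·-1.6619 − 3.0349·-2.4211 = +4.3326 (running +60.5526)
  i=6: 3.0349·0.9594 − 4.6070·-1.6619 = +10.5681 (running +71.1206)
Area = |Σ|/2 = |71.1206|/2 = 35.5603

Area at t=0.566: 35.5603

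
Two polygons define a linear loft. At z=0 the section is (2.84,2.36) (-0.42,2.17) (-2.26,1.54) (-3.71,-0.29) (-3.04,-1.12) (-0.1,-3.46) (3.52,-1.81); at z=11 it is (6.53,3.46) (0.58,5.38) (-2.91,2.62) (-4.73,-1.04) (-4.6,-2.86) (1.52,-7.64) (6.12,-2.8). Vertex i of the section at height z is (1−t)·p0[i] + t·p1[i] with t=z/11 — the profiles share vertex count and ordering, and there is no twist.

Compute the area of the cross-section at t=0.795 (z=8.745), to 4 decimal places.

Area at t=0.795: 80.3867

Cross-section at t=0.795: each vertex is (1-t)·p0[i] + t·p1[i].
  v1: (1-0.795)·(2.84,2.36) + 0.795·(6.53,3.46) = (5.7736,3.2345)
  v2: (1-0.795)·(-0.42,2.17) + 0.795·(0.58,5.38) = (0.3750,4.7219)
  v3: (1-0.795)·(-2.26,1.54) + 0.795·(-2.91,2.62) = (-2.7768,2.3986)
  v4: (1-0.795)·(-3.71,-0.29) + 0.795·(-4.73,-1.04) = (-4.5209,-0.8863)
  v5: (1-0.795)·(-3.04,-1.12) + 0.795·(-4.6,-2.86) = (-4.2802,-2.5033)
  v6: (1-0.795)·(-0.1,-3.46) + 0.795·(1.52,-7.64) = (1.1879,-6.7831)
  v7: (1-0.795)·(3.52,-1.81) + 0.795·(6.12,-2.8) = (5.5870,-2.5970)
Shoelace sum Σ(x_i·y_{i+1} − x_{i+1}·y_i):
  i=1: 5.7736·4.7219 − 0.3750·3.2345 = +26.0495 (running +26.0495)
  i=2: 0.3750·2.3986 − -2.7768·4.7219 = +14.0111 (running +40.0606)
  i=3: -2.7768·-0.8863 − -4.5209·2.3986 = +13.3047 (running +53.3654)
  i=4: -4.5209·-2.5033 − -4.2802·-0.8863 = +7.5238 (running +60.8892)
  i=5: -4.2802·-6.7831 − 1.1879·-2.5033 = +32.0067 (running +92.8959)
  i=6: 1.1879·-2.5970 − 5.5870·-6.7831 = +34.8121 (running +127.7080)
  i=7: 5.5870·3.2345 − 5.7736·-2.5970 = +33.0653 (running +160.7734)
Area = |Σ|/2 = |160.7734|/2 = 80.3867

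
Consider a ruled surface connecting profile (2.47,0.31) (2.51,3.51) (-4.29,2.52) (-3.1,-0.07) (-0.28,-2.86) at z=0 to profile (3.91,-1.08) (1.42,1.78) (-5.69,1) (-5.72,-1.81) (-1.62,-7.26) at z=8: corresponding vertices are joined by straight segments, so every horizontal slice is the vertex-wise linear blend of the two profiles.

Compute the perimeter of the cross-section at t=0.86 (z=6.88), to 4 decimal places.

Perimeter at t=0.86: 27.6379

Cross-section at t=0.86: each vertex is (1-t)·p0[i] + t·p1[i].
  v1: (1-0.86)·(2.47,0.31) + 0.86·(3.91,-1.08) = (3.7084,-0.8854)
  v2: (1-0.86)·(2.51,3.51) + 0.86·(1.42,1.78) = (1.5726,2.0222)
  v3: (1-0.86)·(-4.29,2.52) + 0.86·(-5.69,1) = (-5.4940,1.2128)
  v4: (1-0.86)·(-3.1,-0.07) + 0.86·(-5.72,-1.81) = (-5.3532,-1.5664)
  v5: (1-0.86)·(-0.28,-2.86) + 0.86·(-1.62,-7.26) = (-1.4324,-6.6440)
Perimeter = Σ |v_{i+1} − v_i|:
  edge 1→2: √(-2.1358² + 2.9076²) = 3.6077 (running 3.6077)
  edge 2→3: √(-7.0666² + -0.8094²) = 7.1128 (running 10.7205)
  edge 3→4: √(0.1408² + -2.7792²) = 2.7828 (running 13.5033)
  edge 4→5: √(3.9208² + -5.0776²) = 6.4152 (running 19.9185)
  edge 5→1: √(5.1408² + 5.7586²) = 7.7194 (running 27.6379)
Perimeter = 27.6379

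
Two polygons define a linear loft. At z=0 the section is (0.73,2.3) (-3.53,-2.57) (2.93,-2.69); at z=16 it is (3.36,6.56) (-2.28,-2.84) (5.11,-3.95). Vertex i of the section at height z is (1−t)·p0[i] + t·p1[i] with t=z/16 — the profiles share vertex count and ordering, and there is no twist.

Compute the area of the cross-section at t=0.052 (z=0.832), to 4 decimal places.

Cross-section at t=0.052: each vertex is (1-t)·p0[i] + t·p1[i].
  v1: (1-0.052)·(0.73,2.3) + 0.052·(3.36,6.56) = (0.8668,2.5215)
  v2: (1-0.052)·(-3.53,-2.57) + 0.052·(-2.28,-2.84) = (-3.4650,-2.5840)
  v3: (1-0.052)·(2.93,-2.69) + 0.052·(5.11,-3.95) = (3.0434,-2.7555)
Shoelace sum Σ(x_i·y_{i+1} − x_{i+1}·y_i):
  i=1: 0.8668·-2.5840 − -3.4650·2.5215 = +6.4973 (running +6.4973)
  i=2: -3.4650·-2.7555 − 3.0434·-2.5840 = +17.4120 (running +23.9094)
  i=3: 3.0434·2.5215 − 0.8668·-2.7555 = +10.0623 (running +33.9716)
Area = |Σ|/2 = |33.9716|/2 = 16.9858

Area at t=0.052: 16.9858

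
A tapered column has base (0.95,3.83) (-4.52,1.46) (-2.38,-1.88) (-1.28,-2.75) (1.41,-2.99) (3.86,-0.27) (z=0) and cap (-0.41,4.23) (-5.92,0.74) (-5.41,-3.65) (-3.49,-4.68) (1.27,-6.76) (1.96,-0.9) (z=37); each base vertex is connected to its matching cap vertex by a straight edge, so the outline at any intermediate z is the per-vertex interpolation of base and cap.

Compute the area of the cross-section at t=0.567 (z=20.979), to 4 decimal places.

Area at t=0.567: 46.3833

Cross-section at t=0.567: each vertex is (1-t)·p0[i] + t·p1[i].
  v1: (1-0.567)·(0.95,3.83) + 0.567·(-0.41,4.23) = (0.1789,4.0568)
  v2: (1-0.567)·(-4.52,1.46) + 0.567·(-5.92,0.74) = (-5.3138,1.0518)
  v3: (1-0.567)·(-2.38,-1.88) + 0.567·(-5.41,-3.65) = (-4.0980,-2.8836)
  v4: (1-0.567)·(-1.28,-2.75) + 0.567·(-3.49,-4.68) = (-2.5331,-3.8443)
  v5: (1-0.567)·(1.41,-2.99) + 0.567·(1.27,-6.76) = (1.3306,-5.1276)
  v6: (1-0.567)·(3.86,-0.27) + 0.567·(1.96,-0.9) = (2.7827,-0.6272)
Shoelace sum Σ(x_i·y_{i+1} − x_{i+1}·y_i):
  i=1: 0.1789·1.0518 − -5.3138·4.0568 = +21.7452 (running +21.7452)
  i=2: -5.3138·-2.8836 − -4.0980·1.0518 = +19.6329 (running +41.3781)
  i=3: -4.0980·-3.8443 − -2.5331·-2.8836 = +8.4497 (running +49.8278)
  i=4: -2.5331·-5.1276 − 1.3306·-3.8443 = +18.1039 (running +67.9317)
  i=5: 1.3306·-0.6272 − 2.7827·-5.1276 = +13.4340 (running +81.3656)
  i=6: 2.7827·4.0568 − 0.1789·-0.6272 = +11.4011 (running +92.7667)
Area = |Σ|/2 = |92.7667|/2 = 46.3833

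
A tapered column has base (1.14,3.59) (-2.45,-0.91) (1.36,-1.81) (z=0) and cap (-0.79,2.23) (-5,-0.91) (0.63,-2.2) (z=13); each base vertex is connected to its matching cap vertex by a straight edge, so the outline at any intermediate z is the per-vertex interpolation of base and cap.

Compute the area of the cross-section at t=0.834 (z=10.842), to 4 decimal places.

Cross-section at t=0.834: each vertex is (1-t)·p0[i] + t·p1[i].
  v1: (1-0.834)·(1.14,3.59) + 0.834·(-0.79,2.23) = (-0.4696,2.4558)
  v2: (1-0.834)·(-2.45,-0.91) + 0.834·(-5,-0.91) = (-4.5767,-0.9100)
  v3: (1-0.834)·(1.36,-1.81) + 0.834·(0.63,-2.2) = (0.7512,-2.1353)
Shoelace sum Σ(x_i·y_{i+1} − x_{i+1}·y_i):
  i=1: -0.4696·-0.9100 − -4.5767·2.4558 = +11.6666 (running +11.6666)
  i=2: -4.5767·-2.1353 − 0.7512·-0.9100 = +10.4560 (running +22.1226)
  i=3: 0.7512·2.4558 − -0.4696·-2.1353 = +0.8420 (running +22.9646)
Area = |Σ|/2 = |22.9646|/2 = 11.4823

Area at t=0.834: 11.4823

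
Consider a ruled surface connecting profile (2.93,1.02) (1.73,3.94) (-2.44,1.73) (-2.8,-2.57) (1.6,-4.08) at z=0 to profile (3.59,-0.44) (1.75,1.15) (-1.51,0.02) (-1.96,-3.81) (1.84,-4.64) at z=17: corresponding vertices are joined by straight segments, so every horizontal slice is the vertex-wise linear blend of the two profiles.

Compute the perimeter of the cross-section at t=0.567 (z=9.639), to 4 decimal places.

Perimeter at t=0.567: 19.7762

Cross-section at t=0.567: each vertex is (1-t)·p0[i] + t·p1[i].
  v1: (1-0.567)·(2.93,1.02) + 0.567·(3.59,-0.44) = (3.3042,0.1922)
  v2: (1-0.567)·(1.73,3.94) + 0.567·(1.75,1.15) = (1.7413,2.3581)
  v3: (1-0.567)·(-2.44,1.73) + 0.567·(-1.51,0.02) = (-1.9127,0.7604)
  v4: (1-0.567)·(-2.8,-2.57) + 0.567·(-1.96,-3.81) = (-2.3237,-3.2731)
  v5: (1-0.567)·(1.6,-4.08) + 0.567·(1.84,-4.64) = (1.7361,-4.3975)
Perimeter = Σ |v_{i+1} − v_i|:
  edge 1→2: √(-1.5629² + 2.1659²) = 2.6709 (running 2.6709)
  edge 2→3: √(-3.6540² + -1.5976²) = 3.9880 (running 6.6589)
  edge 3→4: √(-0.4110² + -4.0335²) = 4.0544 (running 10.7133)
  edge 4→5: √(4.0598² + -1.1244²) = 4.2126 (running 14.9260)
  edge 5→1: √(1.5681² + 4.5897²) = 4.8502 (running 19.7762)
Perimeter = 19.7762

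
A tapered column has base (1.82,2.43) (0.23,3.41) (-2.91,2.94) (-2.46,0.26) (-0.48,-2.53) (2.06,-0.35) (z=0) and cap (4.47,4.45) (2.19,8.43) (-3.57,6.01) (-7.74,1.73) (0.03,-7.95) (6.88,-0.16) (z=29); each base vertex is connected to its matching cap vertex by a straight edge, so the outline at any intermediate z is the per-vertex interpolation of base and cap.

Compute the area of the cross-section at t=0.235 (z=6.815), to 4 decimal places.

Cross-section at t=0.235: each vertex is (1-t)·p0[i] + t·p1[i].
  v1: (1-0.235)·(1.82,2.43) + 0.235·(4.47,4.45) = (2.4428,2.9047)
  v2: (1-0.235)·(0.23,3.41) + 0.235·(2.19,8.43) = (0.6906,4.5897)
  v3: (1-0.235)·(-2.91,2.94) + 0.235·(-3.57,6.01) = (-3.0651,3.6614)
  v4: (1-0.235)·(-2.46,0.26) + 0.235·(-7.74,1.73) = (-3.7008,0.6055)
  v5: (1-0.235)·(-0.48,-2.53) + 0.235·(0.03,-7.95) = (-0.3601,-3.8037)
  v6: (1-0.235)·(2.06,-0.35) + 0.235·(6.88,-0.16) = (3.1927,-0.3054)
Shoelace sum Σ(x_i·y_{i+1} − x_{i+1}·y_i):
  i=1: 2.4428·4.5897 − 0.6906·2.9047 = +9.2055 (running +9.2055)
  i=2: 0.6906·3.6614 − -3.0651·4.5897 = +16.5965 (running +25.8020)
  i=3: -3.0651·0.6055 − -3.7008·3.6614 = +11.6945 (running +37.4965)
  i=4: -3.7008·-3.8037 − -0.3601·0.6055 = +14.2948 (running +51.7913)
  i=5: -0.3601·-0.3054 − 3.1927·-3.8037 = +12.2540 (running +64.0454)
  i=6: 3.1927·2.9047 − 2.4428·-0.3054 = +10.0197 (running +74.0651)
Area = |Σ|/2 = |74.0651|/2 = 37.0325

Area at t=0.235: 37.0325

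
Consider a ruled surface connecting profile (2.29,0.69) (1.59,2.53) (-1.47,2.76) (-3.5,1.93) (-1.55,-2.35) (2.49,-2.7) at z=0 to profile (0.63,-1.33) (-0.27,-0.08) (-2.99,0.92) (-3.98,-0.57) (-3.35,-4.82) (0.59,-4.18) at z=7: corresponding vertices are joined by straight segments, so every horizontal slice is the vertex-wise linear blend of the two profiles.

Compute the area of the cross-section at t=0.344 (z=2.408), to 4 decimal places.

Cross-section at t=0.344: each vertex is (1-t)·p0[i] + t·p1[i].
  v1: (1-0.344)·(2.29,0.69) + 0.344·(0.63,-1.33) = (1.7190,-0.0049)
  v2: (1-0.344)·(1.59,2.53) + 0.344·(-0.27,-0.08) = (0.9502,1.6322)
  v3: (1-0.344)·(-1.47,2.76) + 0.344·(-2.99,0.92) = (-1.9929,2.1270)
  v4: (1-0.344)·(-3.5,1.93) + 0.344·(-3.98,-0.57) = (-3.6651,1.0700)
  v5: (1-0.344)·(-1.55,-2.35) + 0.344·(-3.35,-4.82) = (-2.1692,-3.1997)
  v6: (1-0.344)·(2.49,-2.7) + 0.344·(0.59,-4.18) = (1.8364,-3.2091)
Shoelace sum Σ(x_i·y_{i+1} − x_{i+1}·y_i):
  i=1: 1.7190·1.6322 − 0.9502·-0.0049 = +2.8103 (running +2.8103)
  i=2: 0.9502·2.1270 − -1.9929·1.6322 = +5.2737 (running +8.0840)
  i=3: -1.9929·1.0700 − -3.6651·2.1270 = +5.6635 (running +13.7475)
  i=4: -3.6651·-3.1997 − -2.1692·1.0700 = +14.0483 (running +27.7957)
  i=5: -2.1692·-3.2091 − 1.8364·-3.1997 = +12.8371 (running +40.6328)
  i=6: 1.8364·-0.0049 − 1.7190·-3.2091 = +5.5074 (running +46.1402)
Area = |Σ|/2 = |46.1402|/2 = 23.0701

Area at t=0.344: 23.0701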